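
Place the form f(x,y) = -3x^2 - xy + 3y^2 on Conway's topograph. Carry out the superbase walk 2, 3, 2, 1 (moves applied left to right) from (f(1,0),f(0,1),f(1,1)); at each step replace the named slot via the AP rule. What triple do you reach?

start (-3,3,-1) = (f(1,0),f(0,1),f(1,1))
replace slot 2: 2·((-3)+(-1)) − 3 = -11 → (-3,-11,-1)
replace slot 3: 2·((-3)+(-11)) − (-1) = -27 → (-3,-11,-27)
replace slot 2: 2·((-3)+(-27)) − (-11) = -49 → (-3,-49,-27)
replace slot 1: 2·((-49)+(-27)) − (-3) = -149 → (-149,-49,-27)

-149,-49,-27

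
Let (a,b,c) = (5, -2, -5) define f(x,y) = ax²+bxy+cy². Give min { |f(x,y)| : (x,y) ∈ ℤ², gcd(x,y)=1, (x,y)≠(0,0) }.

descent: ρ → (-5,2,5)  [lands on river]
river: ρ → (5,8,-2)
river: ρ → (-2,8,5)
river: ρ → (5,2,-5)
river: ρ → (-5,8,2)
river: ρ → (2,8,-5)
closes: descent 1, river 6
min |a| on river = 2

2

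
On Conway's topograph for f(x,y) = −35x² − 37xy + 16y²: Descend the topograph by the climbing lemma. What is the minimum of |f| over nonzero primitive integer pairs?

descent: ρ → (16,37,-35)  [lands on river]
river: ρ → (-35,33,18)
river: ρ → (18,39,-29)
river: ρ → (-29,19,28)
river: ρ → (28,37,-20)
river: ρ → (-20,43,22)
river: ρ → (22,45,-18)
river: ρ → (-18,27,40)
river: ρ → (40,53,-5)
river: ρ → (-5,57,18)
river: ρ → (18,51,-14)
river: ρ → (-14,33,45)
river: ρ → (45,57,-2)
river: ρ → (-2,59,16)
closes: descent 1, river 14
min |a| on river = 2

2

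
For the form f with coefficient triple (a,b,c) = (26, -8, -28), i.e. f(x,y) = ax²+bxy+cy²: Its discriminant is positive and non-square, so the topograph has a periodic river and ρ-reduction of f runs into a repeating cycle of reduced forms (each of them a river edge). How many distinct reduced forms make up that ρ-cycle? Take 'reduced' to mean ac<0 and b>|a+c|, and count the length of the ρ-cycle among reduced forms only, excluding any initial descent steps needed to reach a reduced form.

D = 2976, ⌊√D⌋ = 54
descent: ρ → (-28,8,26)  [lands on river]
river: ρ → (26,44,-10)
river: ρ → (-10,36,42)
river: ρ → (42,48,-4)
river: ρ → (-4,48,42)
river: ρ → (42,36,-10)
river: ρ → (-10,44,26)
river: ρ → (26,8,-28)
river: ρ → (-28,48,6)
river: ρ → (6,48,-28)
ρ-cycle length = 10 (tail of 1 descent step not counted)

10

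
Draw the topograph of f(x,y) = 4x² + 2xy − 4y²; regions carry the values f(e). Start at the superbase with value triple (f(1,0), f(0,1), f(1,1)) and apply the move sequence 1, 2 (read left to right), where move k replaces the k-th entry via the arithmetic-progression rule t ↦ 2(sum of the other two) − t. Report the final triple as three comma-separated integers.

start (4,-4,2) = (f(1,0),f(0,1),f(1,1))
replace slot 1: 2·((-4)+2) − 4 = -8 → (-8,-4,2)
replace slot 2: 2·((-8)+2) − (-4) = -8 → (-8,-8,2)

-8,-8,2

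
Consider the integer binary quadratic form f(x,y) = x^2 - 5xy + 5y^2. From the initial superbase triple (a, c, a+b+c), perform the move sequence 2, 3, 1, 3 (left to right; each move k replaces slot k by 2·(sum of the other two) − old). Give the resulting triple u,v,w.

start (1,5,1) = (f(1,0),f(0,1),f(1,1))
replace slot 2: 2·(1+1) − 5 = -1 → (1,-1,1)
replace slot 3: 2·(1+(-1)) − 1 = -1 → (1,-1,-1)
replace slot 1: 2·((-1)+(-1)) − 1 = -5 → (-5,-1,-1)
replace slot 3: 2·((-5)+(-1)) − (-1) = -11 → (-5,-1,-11)

-5,-1,-11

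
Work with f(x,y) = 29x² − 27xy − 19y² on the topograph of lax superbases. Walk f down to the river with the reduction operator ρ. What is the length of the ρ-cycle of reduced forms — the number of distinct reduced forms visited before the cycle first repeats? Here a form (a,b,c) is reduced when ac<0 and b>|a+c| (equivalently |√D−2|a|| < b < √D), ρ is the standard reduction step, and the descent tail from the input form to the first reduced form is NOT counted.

D = 2933, ⌊√D⌋ = 54
descent: ρ → (-19,27,29)  [lands on river]
river: ρ → (29,31,-17)
river: ρ → (-17,37,23)
river: ρ → (23,9,-31)
river: ρ → (-31,53,1)
river: ρ → (1,53,-31)
river: ρ → (-31,9,23)
river: ρ → (23,37,-17)
river: ρ → (-17,31,29)
river: ρ → (29,27,-19)
river: ρ → (-19,49,7)
river: ρ → (7,49,-19)
ρ-cycle length = 12 (tail of 1 descent step not counted)

12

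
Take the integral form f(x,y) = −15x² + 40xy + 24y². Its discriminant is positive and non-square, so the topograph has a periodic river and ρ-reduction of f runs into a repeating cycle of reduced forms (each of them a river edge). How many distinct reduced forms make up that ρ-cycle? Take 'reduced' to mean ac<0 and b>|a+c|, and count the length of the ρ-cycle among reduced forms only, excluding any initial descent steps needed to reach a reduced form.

D = 3040, ⌊√D⌋ = 55
river: ρ → (24,8,-31)
river: ρ → (-31,54,1)
river: ρ → (1,54,-31)
river: ρ → (-31,8,24)
river: ρ → (24,40,-15)
river: ρ → (-15,50,9)
river: ρ → (9,40,-40)
river: ρ → (-40,40,9)
river: ρ → (9,50,-15)
river: ρ → (-15,40,24)
ρ-cycle length = 10 (tail of 0 descent steps not counted)

10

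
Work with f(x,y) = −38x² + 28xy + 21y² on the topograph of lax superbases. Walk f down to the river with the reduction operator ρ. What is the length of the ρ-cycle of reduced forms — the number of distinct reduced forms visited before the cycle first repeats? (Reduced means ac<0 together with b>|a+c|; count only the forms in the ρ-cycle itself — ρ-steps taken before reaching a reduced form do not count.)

D = 3976, ⌊√D⌋ = 63
river: ρ → (21,56,-10)
river: ρ → (-10,44,51)
river: ρ → (51,58,-3)
river: ρ → (-3,62,11)
river: ρ → (11,48,-38)
river: ρ → (-38,28,21)
ρ-cycle length = 6 (tail of 0 descent steps not counted)

6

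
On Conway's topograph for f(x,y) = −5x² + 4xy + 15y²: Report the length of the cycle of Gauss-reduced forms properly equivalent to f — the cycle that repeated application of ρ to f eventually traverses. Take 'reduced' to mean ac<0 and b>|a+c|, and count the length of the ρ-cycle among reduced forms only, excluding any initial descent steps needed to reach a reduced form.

D = 316, ⌊√D⌋ = 17
descent: ρ → (15,-4,-5)
descent: ρ → (-5,14,6)  [lands on river]
river: ρ → (6,10,-9)
river: ρ → (-9,8,7)
river: ρ → (7,6,-10)
river: ρ → (-10,14,3)
river: ρ → (3,16,-5)
ρ-cycle length = 6 (tail of 2 descent steps not counted)

6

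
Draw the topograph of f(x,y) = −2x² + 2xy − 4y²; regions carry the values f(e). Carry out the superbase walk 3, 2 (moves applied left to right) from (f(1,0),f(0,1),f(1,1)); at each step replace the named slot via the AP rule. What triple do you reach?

start (-2,-4,-4) = (f(1,0),f(0,1),f(1,1))
replace slot 3: 2·((-2)+(-4)) − (-4) = -8 → (-2,-4,-8)
replace slot 2: 2·((-2)+(-8)) − (-4) = -16 → (-2,-16,-8)

-2,-16,-8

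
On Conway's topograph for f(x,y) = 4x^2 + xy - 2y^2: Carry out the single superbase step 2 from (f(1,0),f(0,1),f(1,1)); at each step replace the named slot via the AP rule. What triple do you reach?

start (4,-2,3) = (f(1,0),f(0,1),f(1,1))
replace slot 2: 2·(4+3) − (-2) = 16 → (4,16,3)

4,16,3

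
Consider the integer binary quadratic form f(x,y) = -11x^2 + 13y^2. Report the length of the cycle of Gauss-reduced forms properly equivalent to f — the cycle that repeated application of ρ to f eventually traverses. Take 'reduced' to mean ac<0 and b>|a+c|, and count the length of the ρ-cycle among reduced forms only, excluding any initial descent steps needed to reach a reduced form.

D = 572, ⌊√D⌋ = 23
descent: ρ → (13,0,-11)
descent: ρ → (-11,22,2)  [lands on river]
river: ρ → (2,22,-11)
ρ-cycle length = 2 (tail of 2 descent steps not counted)

2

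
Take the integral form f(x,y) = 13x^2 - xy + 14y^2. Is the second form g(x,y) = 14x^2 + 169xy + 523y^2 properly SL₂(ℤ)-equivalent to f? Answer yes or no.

D₁ = -727, D₂ = -727
f: reduced (well bottom): (13,-1,14) with a≤c, −a<b≤a
g: translate: b→1 (≡169 mod 28), so (14,169,523)→(14,1,13)
g: flip: (14,1,13)→(13,-1,14)
g: reduced (well bottom): (13,-1,14) with a≤c, −a<b≤a
reduced forms (13, -1, 14) vs (13, -1, 14) ⇒ equivalent

yes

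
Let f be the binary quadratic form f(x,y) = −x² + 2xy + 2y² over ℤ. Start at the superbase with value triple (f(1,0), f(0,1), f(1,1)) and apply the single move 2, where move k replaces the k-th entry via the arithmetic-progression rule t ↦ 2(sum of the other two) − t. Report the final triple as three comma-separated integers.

start (-1,2,3) = (f(1,0),f(0,1),f(1,1))
replace slot 2: 2·((-1)+3) − 2 = 2 → (-1,2,3)

-1,2,3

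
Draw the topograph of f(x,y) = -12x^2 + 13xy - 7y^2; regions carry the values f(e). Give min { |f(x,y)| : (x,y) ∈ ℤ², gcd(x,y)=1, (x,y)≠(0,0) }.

translate: b→11 (≡-13 mod 24), so (12,-13,7)→(12,11,6)
flip: (12,11,6)→(6,-11,12)
translate: b→1 (≡-11 mod 12), so (6,-11,12)→(6,1,7)
reduced (well bottom): (6,1,7) with a≤c, −a<b≤a
well minimum |f| = |-6| = 6 (negative-definite)

6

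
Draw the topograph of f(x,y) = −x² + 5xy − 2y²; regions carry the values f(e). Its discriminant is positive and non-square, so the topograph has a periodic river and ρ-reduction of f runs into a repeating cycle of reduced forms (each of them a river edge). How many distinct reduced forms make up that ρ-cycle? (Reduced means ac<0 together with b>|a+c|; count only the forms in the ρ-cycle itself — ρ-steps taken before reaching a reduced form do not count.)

D = 17, ⌊√D⌋ = 4
descent: ρ → (-2,3,1)  [lands on river]
river: ρ → (1,3,-2)
river: ρ → (-2,1,2)
river: ρ → (2,3,-1)
river: ρ → (-1,3,2)
river: ρ → (2,1,-2)
ρ-cycle length = 6 (tail of 1 descent step not counted)

6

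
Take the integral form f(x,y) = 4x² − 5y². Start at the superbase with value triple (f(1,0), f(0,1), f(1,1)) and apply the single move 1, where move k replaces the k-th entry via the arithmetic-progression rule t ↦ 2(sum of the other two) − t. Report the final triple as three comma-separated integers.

start (4,-5,-1) = (f(1,0),f(0,1),f(1,1))
replace slot 1: 2·((-5)+(-1)) − 4 = -16 → (-16,-5,-1)

-16,-5,-1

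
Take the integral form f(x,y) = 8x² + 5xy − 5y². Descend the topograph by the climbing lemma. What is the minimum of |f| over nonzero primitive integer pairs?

river: ρ → (-5,5,8)
river: ρ → (8,11,-2)
river: ρ → (-2,13,2)
river: ρ → (2,11,-8)
river: ρ → (-8,5,5)
river: ρ → (5,5,-8)
river: ρ → (-8,11,2)
river: ρ → (2,13,-2)
river: ρ → (-2,11,8)
river: ρ → (8,5,-5)
closes: descent 0, river 10
min |a| on river = 2

2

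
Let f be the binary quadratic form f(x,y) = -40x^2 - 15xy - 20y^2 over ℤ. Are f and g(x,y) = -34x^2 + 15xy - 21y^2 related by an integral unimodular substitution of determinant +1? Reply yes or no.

D₁ = -2975, D₂ = -2631
discriminants differ ⇒ not SL₂(ℤ)-equivalent

no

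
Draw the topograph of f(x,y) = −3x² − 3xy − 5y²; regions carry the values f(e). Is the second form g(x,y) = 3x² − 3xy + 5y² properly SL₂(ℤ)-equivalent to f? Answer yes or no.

D₁ = -51, D₂ = -51
f is negative-definite; reduce −f:
−f: reduced (well bottom): (3,3,5) with a≤c, −a<b≤a
flip sign back: reduced form of f is (-3,-3,-5)
g: translate: b→3 (≡-3 mod 6), so (3,-3,5)→(3,3,5)
g: reduced (well bottom): (3,3,5) with a≤c, −a<b≤a
reduced forms (-3, -3, -5) vs (3, 3, 5) ⇒ inequivalent

no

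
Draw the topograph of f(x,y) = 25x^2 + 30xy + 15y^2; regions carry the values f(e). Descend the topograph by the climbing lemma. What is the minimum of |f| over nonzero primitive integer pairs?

translate: b→-20 (≡30 mod 50), so (25,30,15)→(25,-20,10)
flip: (25,-20,10)→(10,20,25)
translate: b→0 (≡20 mod 20), so (10,20,25)→(10,0,15)
reduced (well bottom): (10,0,15) with a≤c, −a<b≤a
well minimum = a = 10

10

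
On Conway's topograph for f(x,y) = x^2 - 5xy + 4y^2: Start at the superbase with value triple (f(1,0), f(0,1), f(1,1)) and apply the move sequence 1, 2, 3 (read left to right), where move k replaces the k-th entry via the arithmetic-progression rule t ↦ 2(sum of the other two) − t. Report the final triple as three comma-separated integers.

start (1,4,0) = (f(1,0),f(0,1),f(1,1))
replace slot 1: 2·(4+0) − 1 = 7 → (7,4,0)
replace slot 2: 2·(7+0) − 4 = 10 → (7,10,0)
replace slot 3: 2·(7+10) − 0 = 34 → (7,10,34)

7,10,34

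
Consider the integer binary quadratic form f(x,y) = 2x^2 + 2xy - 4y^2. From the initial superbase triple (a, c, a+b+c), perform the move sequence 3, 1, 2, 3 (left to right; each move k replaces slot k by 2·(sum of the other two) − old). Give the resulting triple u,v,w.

start (2,-4,0) = (f(1,0),f(0,1),f(1,1))
replace slot 3: 2·(2+(-4)) − 0 = -4 → (2,-4,-4)
replace slot 1: 2·((-4)+(-4)) − 2 = -18 → (-18,-4,-4)
replace slot 2: 2·((-18)+(-4)) − (-4) = -40 → (-18,-40,-4)
replace slot 3: 2·((-18)+(-40)) − (-4) = -112 → (-18,-40,-112)

-18,-40,-112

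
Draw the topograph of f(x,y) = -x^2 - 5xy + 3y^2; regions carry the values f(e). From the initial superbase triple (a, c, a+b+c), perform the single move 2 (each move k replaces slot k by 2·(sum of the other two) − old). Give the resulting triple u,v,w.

start (-1,3,-3) = (f(1,0),f(0,1),f(1,1))
replace slot 2: 2·((-1)+(-3)) − 3 = -11 → (-1,-11,-3)

-1,-11,-3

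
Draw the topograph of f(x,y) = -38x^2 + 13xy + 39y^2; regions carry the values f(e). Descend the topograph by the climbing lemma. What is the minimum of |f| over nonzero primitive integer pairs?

river: ρ → (39,65,-12)
river: ρ → (-12,55,64)
river: ρ → (64,73,-3)
river: ρ → (-3,77,14)
river: ρ → (14,63,-38)
river: ρ → (-38,13,39)
closes: descent 0, river 6
min |a| on river = 3

3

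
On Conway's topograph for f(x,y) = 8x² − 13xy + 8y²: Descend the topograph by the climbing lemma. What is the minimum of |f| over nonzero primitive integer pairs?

translate: b→3 (≡-13 mod 16), so (8,-13,8)→(8,3,3)
flip: (8,3,3)→(3,-3,8)
translate: b→3 (≡-3 mod 6), so (3,-3,8)→(3,3,8)
reduced (well bottom): (3,3,8) with a≤c, −a<b≤a
well minimum = a = 3

3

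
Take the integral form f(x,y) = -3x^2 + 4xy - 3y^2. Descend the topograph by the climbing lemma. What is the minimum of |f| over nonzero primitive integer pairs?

translate: b→2 (≡-4 mod 6), so (3,-4,3)→(3,2,2)
flip: (3,2,2)→(2,-2,3)
translate: b→2 (≡-2 mod 4), so (2,-2,3)→(2,2,3)
reduced (well bottom): (2,2,3) with a≤c, −a<b≤a
well minimum |f| = |-2| = 2 (negative-definite)

2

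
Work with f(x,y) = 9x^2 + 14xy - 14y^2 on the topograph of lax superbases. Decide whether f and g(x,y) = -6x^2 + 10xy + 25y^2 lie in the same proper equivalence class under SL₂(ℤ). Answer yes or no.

D₁ = 700, D₂ = 700
river cycle of f (length 6): (-14, 14, 9), (9, 22, -6), (-6, 26, 1), (1, 26, -6), (-6, 22, 9), (9, 14, -14)
river cycle of g (length 6): (-6, 22, 9), (9, 14, -14), (-14, 14, 9), (9, 22, -6), (-6, 26, 1), (1, 26, -6)
cycles coincide ⇒ equivalent

yes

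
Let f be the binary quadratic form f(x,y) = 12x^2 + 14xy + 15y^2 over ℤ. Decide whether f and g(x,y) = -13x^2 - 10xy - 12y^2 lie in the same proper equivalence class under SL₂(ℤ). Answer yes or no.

D₁ = -524, D₂ = -524
f: translate: b→-10 (≡14 mod 24), so (12,14,15)→(12,-10,13)
f: reduced (well bottom): (12,-10,13) with a≤c, −a<b≤a
g is negative-definite; reduce −g:
−g: flip: (13,10,12)→(12,-10,13)
−g: reduced (well bottom): (12,-10,13) with a≤c, −a<b≤a
flip sign back: reduced form of g is (-12,10,-13)
reduced forms (12, -10, 13) vs (-12, 10, -13) ⇒ inequivalent

no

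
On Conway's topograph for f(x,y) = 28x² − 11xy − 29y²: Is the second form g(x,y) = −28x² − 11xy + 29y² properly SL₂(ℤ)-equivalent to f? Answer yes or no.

D₁ = 3369, D₂ = 3369
river cycle of f (length 70): (-29, 11, 28), (28, 45, -12), (-12, 51, 16), (16, 45, -21), (-21, 39, 22), (22, 49, -11), (-11, 39, 42), (42, 45, -8), (-8, 51, 24), (24, 45, -14), … (60 more)
river cycle of g (length 70): (29, 11, -28), (-28, 45, 12), (12, 51, -16), (-16, 45, 21), (21, 39, -22), (-22, 49, 11), (11, 39, -42), (-42, 45, 8), (8, 51, -24), (-24, 45, 14), … (60 more)
cycles differ ⇒ inequivalent

no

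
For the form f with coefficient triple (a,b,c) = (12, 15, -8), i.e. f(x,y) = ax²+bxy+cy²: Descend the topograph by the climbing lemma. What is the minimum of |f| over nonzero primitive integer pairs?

river: ρ → (-8,17,10)
river: ρ → (10,23,-2)
river: ρ → (-2,21,21)
river: ρ → (21,21,-2)
river: ρ → (-2,23,10)
river: ρ → (10,17,-8)
river: ρ → (-8,15,12)
river: ρ → (12,9,-11)
river: ρ → (-11,13,10)
river: ρ → (10,7,-14)
river: ρ → (-14,21,3)
river: ρ → (3,21,-14)
river: ρ → (-14,7,10)
river: ρ → (10,13,-11)
river: ρ → (-11,9,12)
river: ρ → (12,15,-8)
closes: descent 0, river 16
min |a| on river = 2

2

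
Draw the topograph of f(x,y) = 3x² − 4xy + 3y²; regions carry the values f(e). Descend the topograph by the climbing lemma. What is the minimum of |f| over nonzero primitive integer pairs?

translate: b→2 (≡-4 mod 6), so (3,-4,3)→(3,2,2)
flip: (3,2,2)→(2,-2,3)
translate: b→2 (≡-2 mod 4), so (2,-2,3)→(2,2,3)
reduced (well bottom): (2,2,3) with a≤c, −a<b≤a
well minimum = a = 2

2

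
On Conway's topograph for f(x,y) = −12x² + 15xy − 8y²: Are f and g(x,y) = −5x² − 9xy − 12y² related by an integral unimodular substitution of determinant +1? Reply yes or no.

D₁ = -159, D₂ = -159
f is negative-definite; reduce −f:
−f: translate: b→9 (≡-15 mod 24), so (12,-15,8)→(12,9,5)
−f: flip: (12,9,5)→(5,-9,12)
−f: translate: b→1 (≡-9 mod 10), so (5,-9,12)→(5,1,8)
−f: reduced (well bottom): (5,1,8) with a≤c, −a<b≤a
flip sign back: reduced form of f is (-5,-1,-8)
g is negative-definite; reduce −g:
−g: translate: b→-1 (≡9 mod 10), so (5,9,12)→(5,-1,8)
−g: reduced (well bottom): (5,-1,8) with a≤c, −a<b≤a
flip sign back: reduced form of g is (-5,1,-8)
reduced forms (-5, -1, -8) vs (-5, 1, -8) ⇒ inequivalent

no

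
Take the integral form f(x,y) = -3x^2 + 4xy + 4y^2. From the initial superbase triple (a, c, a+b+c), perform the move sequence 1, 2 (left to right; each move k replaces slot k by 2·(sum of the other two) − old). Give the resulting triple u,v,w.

start (-3,4,5) = (f(1,0),f(0,1),f(1,1))
replace slot 1: 2·(4+5) − (-3) = 21 → (21,4,5)
replace slot 2: 2·(21+5) − 4 = 48 → (21,48,5)

21,48,5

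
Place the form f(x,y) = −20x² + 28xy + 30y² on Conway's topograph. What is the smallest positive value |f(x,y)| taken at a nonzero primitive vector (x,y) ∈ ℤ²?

river: ρ → (30,32,-18)
river: ρ → (-18,40,22)
river: ρ → (22,48,-10)
river: ρ → (-10,52,12)
river: ρ → (12,44,-26)
river: ρ → (-26,8,30)
river: ρ → (30,52,-4)
river: ρ → (-4,52,30)
river: ρ → (30,8,-26)
river: ρ → (-26,44,12)
river: ρ → (12,52,-10)
river: ρ → (-10,48,22)
river: ρ → (22,40,-18)
river: ρ → (-18,32,30)
river: ρ → (30,28,-20)
river: ρ → (-20,52,6)
river: ρ → (6,56,-2)
river: ρ → (-2,56,6)
river: ρ → (6,52,-20)
river: ρ → (-20,28,30)
closes: descent 0, river 20
min |a| on river = 2

2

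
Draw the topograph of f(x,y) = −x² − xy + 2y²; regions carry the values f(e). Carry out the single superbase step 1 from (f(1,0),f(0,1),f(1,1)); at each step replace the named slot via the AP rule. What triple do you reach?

start (-1,2,0) = (f(1,0),f(0,1),f(1,1))
replace slot 1: 2·(2+0) − (-1) = 5 → (5,2,0)

5,2,0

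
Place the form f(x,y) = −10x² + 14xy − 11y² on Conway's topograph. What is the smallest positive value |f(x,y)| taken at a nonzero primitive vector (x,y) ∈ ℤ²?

translate: b→6 (≡-14 mod 20), so (10,-14,11)→(10,6,7)
flip: (10,6,7)→(7,-6,10)
reduced (well bottom): (7,-6,10) with a≤c, −a<b≤a
well minimum |f| = |-7| = 7 (negative-definite)

7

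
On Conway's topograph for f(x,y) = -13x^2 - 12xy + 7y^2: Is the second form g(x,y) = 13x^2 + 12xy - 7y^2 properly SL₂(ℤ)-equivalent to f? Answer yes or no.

D₁ = 508, D₂ = 508
river cycle of f (length 12): (7, 12, -13), (-13, 14, 6), (6, 22, -1), (-1, 22, 6), (6, 14, -13), (-13, 12, 7), (7, 16, -9), (-9, 20, 3), (3, 22, -2), (-2, 22, 3), … (2 more)
river cycle of g (length 12): (-7, 16, 9), (9, 20, -3), (-3, 22, 2), (2, 22, -3), (-3, 20, 9), (9, 16, -7), (-7, 12, 13), (13, 14, -6), (-6, 22, 1), (1, 22, -6), … (2 more)
cycles differ ⇒ inequivalent

no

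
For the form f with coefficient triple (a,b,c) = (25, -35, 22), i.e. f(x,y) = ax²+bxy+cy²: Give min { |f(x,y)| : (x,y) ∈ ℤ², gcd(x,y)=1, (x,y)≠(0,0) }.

translate: b→15 (≡-35 mod 50), so (25,-35,22)→(25,15,12)
flip: (25,15,12)→(12,-15,25)
translate: b→9 (≡-15 mod 24), so (12,-15,25)→(12,9,22)
reduced (well bottom): (12,9,22) with a≤c, −a<b≤a
well minimum = a = 12

12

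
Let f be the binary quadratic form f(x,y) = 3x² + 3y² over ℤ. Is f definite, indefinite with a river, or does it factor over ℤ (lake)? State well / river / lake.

D = b²−4ac = 0² − 4·3·3 = -36
D < 0 ⇒ definite ⇒ every region one sign ⇒ single well

well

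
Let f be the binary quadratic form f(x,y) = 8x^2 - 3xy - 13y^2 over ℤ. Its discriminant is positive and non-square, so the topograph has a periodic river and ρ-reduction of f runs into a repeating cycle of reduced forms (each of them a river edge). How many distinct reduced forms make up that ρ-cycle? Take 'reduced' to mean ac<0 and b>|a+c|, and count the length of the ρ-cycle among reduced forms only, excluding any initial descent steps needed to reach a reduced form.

D = 425, ⌊√D⌋ = 20
descent: ρ → (-13,3,8)
descent: ρ → (8,13,-8)  [lands on river]
river: ρ → (-8,19,2)
river: ρ → (2,17,-17)
river: ρ → (-17,17,2)
river: ρ → (2,19,-8)
river: ρ → (-8,13,8)
river: ρ → (8,19,-2)
river: ρ → (-2,17,17)
river: ρ → (17,17,-2)
river: ρ → (-2,19,8)
ρ-cycle length = 10 (tail of 2 descent steps not counted)

10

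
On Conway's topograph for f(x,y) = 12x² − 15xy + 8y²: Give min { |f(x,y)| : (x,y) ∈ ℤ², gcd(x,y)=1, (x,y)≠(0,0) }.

translate: b→9 (≡-15 mod 24), so (12,-15,8)→(12,9,5)
flip: (12,9,5)→(5,-9,12)
translate: b→1 (≡-9 mod 10), so (5,-9,12)→(5,1,8)
reduced (well bottom): (5,1,8) with a≤c, −a<b≤a
well minimum = a = 5

5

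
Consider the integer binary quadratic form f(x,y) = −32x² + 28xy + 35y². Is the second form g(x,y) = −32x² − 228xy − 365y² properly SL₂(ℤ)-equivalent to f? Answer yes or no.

D₁ = 5264, D₂ = 5264
river cycle of f (length 16): (35, 42, -25), (-25, 58, 19), (19, 56, -28), (-28, 56, 19), (19, 58, -25), (-25, 42, 35), (35, 28, -32), (-32, 36, 31), (31, 26, -37), (-37, 48, 20), … (6 more)
river cycle of g (length 16): (-32, 28, 35), (35, 42, -25), (-25, 58, 19), (19, 56, -28), (-28, 56, 19), (19, 58, -25), (-25, 42, 35), (35, 28, -32), (-32, 36, 31), (31, 26, -37), … (6 more)
cycles coincide ⇒ equivalent

yes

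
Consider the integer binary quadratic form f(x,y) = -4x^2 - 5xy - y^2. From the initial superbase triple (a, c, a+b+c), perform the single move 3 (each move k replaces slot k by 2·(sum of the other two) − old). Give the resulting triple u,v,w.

start (-4,-1,-10) = (f(1,0),f(0,1),f(1,1))
replace slot 3: 2·((-4)+(-1)) − (-10) = 0 → (-4,-1,0)

-4,-1,0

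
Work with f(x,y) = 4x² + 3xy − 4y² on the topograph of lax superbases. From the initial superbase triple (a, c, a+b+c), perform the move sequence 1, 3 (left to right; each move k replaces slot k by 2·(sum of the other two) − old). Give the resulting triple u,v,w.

start (4,-4,3) = (f(1,0),f(0,1),f(1,1))
replace slot 1: 2·((-4)+3) − 4 = -6 → (-6,-4,3)
replace slot 3: 2·((-6)+(-4)) − 3 = -23 → (-6,-4,-23)

-6,-4,-23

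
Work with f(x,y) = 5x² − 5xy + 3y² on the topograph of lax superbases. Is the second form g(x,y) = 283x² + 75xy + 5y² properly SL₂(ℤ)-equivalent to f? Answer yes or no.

D₁ = -35, D₂ = -35
f: translate: b→5 (≡-5 mod 10), so (5,-5,3)→(5,5,3)
f: flip: (5,5,3)→(3,-5,5)
f: translate: b→1 (≡-5 mod 6), so (3,-5,5)→(3,1,3)
f: reduced (well bottom): (3,1,3) with a≤c, −a<b≤a
g: flip: (283,75,5)→(5,-75,283)
g: translate: b→5 (≡-75 mod 10), so (5,-75,283)→(5,5,3)
g: flip: (5,5,3)→(3,-5,5)
g: translate: b→1 (≡-5 mod 6), so (3,-5,5)→(3,1,3)
g: reduced (well bottom): (3,1,3) with a≤c, −a<b≤a
reduced forms (3, 1, 3) vs (3, 1, 3) ⇒ equivalent

yes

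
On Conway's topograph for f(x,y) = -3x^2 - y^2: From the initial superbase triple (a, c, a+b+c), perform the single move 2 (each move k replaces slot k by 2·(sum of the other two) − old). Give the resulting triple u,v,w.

start (-3,-1,-4) = (f(1,0),f(0,1),f(1,1))
replace slot 2: 2·((-3)+(-4)) − (-1) = -13 → (-3,-13,-4)

-3,-13,-4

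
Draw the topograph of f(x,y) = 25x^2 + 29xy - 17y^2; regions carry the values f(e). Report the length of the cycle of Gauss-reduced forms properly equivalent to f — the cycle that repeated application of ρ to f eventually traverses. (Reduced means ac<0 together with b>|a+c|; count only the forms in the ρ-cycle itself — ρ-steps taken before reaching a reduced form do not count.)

D = 2541, ⌊√D⌋ = 50
river: ρ → (-17,39,15)
river: ρ → (15,21,-35)
river: ρ → (-35,49,1)
river: ρ → (1,49,-35)
river: ρ → (-35,21,15)
river: ρ → (15,39,-17)
river: ρ → (-17,29,25)
river: ρ → (25,21,-21)
river: ρ → (-21,21,25)
river: ρ → (25,29,-17)
ρ-cycle length = 10 (tail of 0 descent steps not counted)

10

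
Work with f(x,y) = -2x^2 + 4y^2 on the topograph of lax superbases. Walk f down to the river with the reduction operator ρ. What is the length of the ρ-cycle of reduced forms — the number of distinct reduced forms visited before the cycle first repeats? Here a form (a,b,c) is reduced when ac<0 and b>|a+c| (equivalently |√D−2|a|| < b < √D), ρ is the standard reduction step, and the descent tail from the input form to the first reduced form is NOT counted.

D = 32, ⌊√D⌋ = 5
descent: ρ → (4,0,-2)
descent: ρ → (-2,4,2)  [lands on river]
river: ρ → (2,4,-2)
ρ-cycle length = 2 (tail of 2 descent steps not counted)

2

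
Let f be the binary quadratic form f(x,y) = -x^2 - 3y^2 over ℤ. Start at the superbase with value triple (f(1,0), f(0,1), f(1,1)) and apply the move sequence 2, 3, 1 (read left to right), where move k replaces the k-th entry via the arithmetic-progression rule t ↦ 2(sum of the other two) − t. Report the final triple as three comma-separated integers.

start (-1,-3,-4) = (f(1,0),f(0,1),f(1,1))
replace slot 2: 2·((-1)+(-4)) − (-3) = -7 → (-1,-7,-4)
replace slot 3: 2·((-1)+(-7)) − (-4) = -12 → (-1,-7,-12)
replace slot 1: 2·((-7)+(-12)) − (-1) = -37 → (-37,-7,-12)

-37,-7,-12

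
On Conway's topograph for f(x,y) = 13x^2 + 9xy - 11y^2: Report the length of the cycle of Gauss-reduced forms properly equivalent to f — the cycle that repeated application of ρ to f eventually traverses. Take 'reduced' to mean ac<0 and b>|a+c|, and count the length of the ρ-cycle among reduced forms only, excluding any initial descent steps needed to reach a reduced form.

D = 653, ⌊√D⌋ = 25
river: ρ → (-11,13,11)
river: ρ → (11,9,-13)
river: ρ → (-13,17,7)
river: ρ → (7,25,-1)
river: ρ → (-1,25,7)
river: ρ → (7,17,-13)
river: ρ → (-13,9,11)
river: ρ → (11,13,-11)
river: ρ → (-11,9,13)
river: ρ → (13,17,-7)
river: ρ → (-7,25,1)
river: ρ → (1,25,-7)
river: ρ → (-7,17,13)
river: ρ → (13,9,-11)
ρ-cycle length = 14 (tail of 0 descent steps not counted)

14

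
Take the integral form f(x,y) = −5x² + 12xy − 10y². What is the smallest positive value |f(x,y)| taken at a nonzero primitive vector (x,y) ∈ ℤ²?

translate: b→-2 (≡-12 mod 10), so (5,-12,10)→(5,-2,3)
flip: (5,-2,3)→(3,2,5)
reduced (well bottom): (3,2,5) with a≤c, −a<b≤a
well minimum |f| = |-3| = 3 (negative-definite)

3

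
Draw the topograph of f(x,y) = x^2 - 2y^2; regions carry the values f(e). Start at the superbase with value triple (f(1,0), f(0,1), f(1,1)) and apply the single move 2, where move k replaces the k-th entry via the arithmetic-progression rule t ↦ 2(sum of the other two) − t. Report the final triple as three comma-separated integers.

start (1,-2,-1) = (f(1,0),f(0,1),f(1,1))
replace slot 2: 2·(1+(-1)) − (-2) = 2 → (1,2,-1)

1,2,-1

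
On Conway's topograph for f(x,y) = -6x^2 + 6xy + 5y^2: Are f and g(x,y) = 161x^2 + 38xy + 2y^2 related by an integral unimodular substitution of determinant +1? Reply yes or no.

D₁ = 156, D₂ = 156
river cycle of f (length 6): (5, 4, -7), (-7, 10, 2), (2, 10, -7), (-7, 4, 5), (5, 6, -6), (-6, 6, 5)
river cycle of g (length 6): (2, 10, -7), (-7, 4, 5), (5, 6, -6), (-6, 6, 5), (5, 4, -7), (-7, 10, 2)
cycles coincide ⇒ equivalent

yes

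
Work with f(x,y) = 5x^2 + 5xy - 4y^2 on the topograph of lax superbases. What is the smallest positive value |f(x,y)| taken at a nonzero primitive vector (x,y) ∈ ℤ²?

river: ρ → (-4,3,6)
river: ρ → (6,9,-1)
river: ρ → (-1,9,6)
river: ρ → (6,3,-4)
river: ρ → (-4,5,5)
river: ρ → (5,5,-4)
closes: descent 0, river 6
min |a| on river = 1

1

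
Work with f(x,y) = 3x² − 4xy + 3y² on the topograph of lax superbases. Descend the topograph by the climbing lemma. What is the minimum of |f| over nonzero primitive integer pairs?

translate: b→2 (≡-4 mod 6), so (3,-4,3)→(3,2,2)
flip: (3,2,2)→(2,-2,3)
translate: b→2 (≡-2 mod 4), so (2,-2,3)→(2,2,3)
reduced (well bottom): (2,2,3) with a≤c, −a<b≤a
well minimum = a = 2

2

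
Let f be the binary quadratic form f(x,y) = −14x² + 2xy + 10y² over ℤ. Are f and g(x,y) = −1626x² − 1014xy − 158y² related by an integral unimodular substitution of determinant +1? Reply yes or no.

D₁ = 564, D₂ = 564
river cycle of f (length 4): (10, 18, -6), (-6, 18, 10), (10, 22, -2), (-2, 22, 10)
river cycle of g (length 4): (-6, 18, 10), (10, 22, -2), (-2, 22, 10), (10, 18, -6)
cycles coincide ⇒ equivalent

yes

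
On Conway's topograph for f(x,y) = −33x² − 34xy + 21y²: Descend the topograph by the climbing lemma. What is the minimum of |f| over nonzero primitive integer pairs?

descent: ρ → (21,34,-33)  [lands on river]
river: ρ → (-33,32,22)
river: ρ → (22,56,-9)
river: ρ → (-9,52,34)
river: ρ → (34,16,-27)
river: ρ → (-27,38,23)
river: ρ → (23,54,-11)
river: ρ → (-11,56,18)
river: ρ → (18,52,-17)
river: ρ → (-17,50,21)
closes: descent 1, river 10
min |a| on river = 9

9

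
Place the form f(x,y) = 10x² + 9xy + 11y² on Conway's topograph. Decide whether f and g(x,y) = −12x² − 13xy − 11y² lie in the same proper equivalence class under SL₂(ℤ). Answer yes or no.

D₁ = -359, D₂ = -359
f: reduced (well bottom): (10,9,11) with a≤c, −a<b≤a
g is negative-definite; reduce −g:
−g: translate: b→-11 (≡13 mod 24), so (12,13,11)→(12,-11,10)
−g: flip: (12,-11,10)→(10,11,12)
−g: translate: b→-9 (≡11 mod 20), so (10,11,12)→(10,-9,11)
−g: reduced (well bottom): (10,-9,11) with a≤c, −a<b≤a
flip sign back: reduced form of g is (-10,9,-11)
reduced forms (10, 9, 11) vs (-10, 9, -11) ⇒ inequivalent

no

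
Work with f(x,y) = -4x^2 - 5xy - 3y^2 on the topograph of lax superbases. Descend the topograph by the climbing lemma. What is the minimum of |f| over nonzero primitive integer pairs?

translate: b→-3 (≡5 mod 8), so (4,5,3)→(4,-3,2)
flip: (4,-3,2)→(2,3,4)
translate: b→-1 (≡3 mod 4), so (2,3,4)→(2,-1,3)
reduced (well bottom): (2,-1,3) with a≤c, −a<b≤a
well minimum |f| = |-2| = 2 (negative-definite)

2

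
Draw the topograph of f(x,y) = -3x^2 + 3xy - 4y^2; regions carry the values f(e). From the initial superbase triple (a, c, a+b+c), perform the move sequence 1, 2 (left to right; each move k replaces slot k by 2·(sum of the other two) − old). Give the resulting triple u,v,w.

start (-3,-4,-4) = (f(1,0),f(0,1),f(1,1))
replace slot 1: 2·((-4)+(-4)) − (-3) = -13 → (-13,-4,-4)
replace slot 2: 2·((-13)+(-4)) − (-4) = -30 → (-13,-30,-4)

-13,-30,-4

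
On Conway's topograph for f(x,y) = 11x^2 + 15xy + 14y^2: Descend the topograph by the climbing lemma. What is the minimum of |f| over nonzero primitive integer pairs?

translate: b→-7 (≡15 mod 22), so (11,15,14)→(11,-7,10)
flip: (11,-7,10)→(10,7,11)
reduced (well bottom): (10,7,11) with a≤c, −a<b≤a
well minimum = a = 10

10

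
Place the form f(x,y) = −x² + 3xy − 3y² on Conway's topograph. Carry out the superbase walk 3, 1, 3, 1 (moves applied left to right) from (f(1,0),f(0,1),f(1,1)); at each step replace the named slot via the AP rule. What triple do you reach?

start (-1,-3,-1) = (f(1,0),f(0,1),f(1,1))
replace slot 3: 2·((-1)+(-3)) − (-1) = -7 → (-1,-3,-7)
replace slot 1: 2·((-3)+(-7)) − (-1) = -19 → (-19,-3,-7)
replace slot 3: 2·((-19)+(-3)) − (-7) = -37 → (-19,-3,-37)
replace slot 1: 2·((-3)+(-37)) − (-19) = -61 → (-61,-3,-37)

-61,-3,-37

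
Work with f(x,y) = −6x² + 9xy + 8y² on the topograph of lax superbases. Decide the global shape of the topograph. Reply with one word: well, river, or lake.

D = b²−4ac = 9² − 4·(-6)·8 = 273
D > 0 non-square ⇒ indefinite ⇒ periodic river

river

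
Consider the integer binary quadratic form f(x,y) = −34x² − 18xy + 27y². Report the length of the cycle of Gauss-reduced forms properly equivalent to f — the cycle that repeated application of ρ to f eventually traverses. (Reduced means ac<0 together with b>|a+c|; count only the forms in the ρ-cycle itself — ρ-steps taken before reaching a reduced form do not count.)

D = 3996, ⌊√D⌋ = 63
descent: ρ → (27,18,-34)  [lands on river]
river: ρ → (-34,50,11)
river: ρ → (11,60,-9)
river: ρ → (-9,48,47)
river: ρ → (47,46,-10)
river: ρ → (-10,54,27)
river: ρ → (27,54,-10)
river: ρ → (-10,46,47)
river: ρ → (47,48,-9)
river: ρ → (-9,60,11)
river: ρ → (11,50,-34)
river: ρ → (-34,18,27)
river: ρ → (27,36,-25)
river: ρ → (-25,14,38)
river: ρ → (38,62,-1)
river: ρ → (-1,62,38)
river: ρ → (38,14,-25)
river: ρ → (-25,36,27)
ρ-cycle length = 18 (tail of 1 descent step not counted)

18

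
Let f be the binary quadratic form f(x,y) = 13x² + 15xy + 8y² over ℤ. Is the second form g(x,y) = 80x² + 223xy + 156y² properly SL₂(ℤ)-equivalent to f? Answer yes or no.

D₁ = -191, D₂ = -191
f: translate: b→-11 (≡15 mod 26), so (13,15,8)→(13,-11,6)
f: flip: (13,-11,6)→(6,11,13)
f: translate: b→-1 (≡11 mod 12), so (6,11,13)→(6,-1,8)
f: reduced (well bottom): (6,-1,8) with a≤c, −a<b≤a
g: translate: b→63 (≡223 mod 160), so (80,223,156)→(80,63,13)
g: flip: (80,63,13)→(13,-63,80)
g: translate: b→-11 (≡-63 mod 26), so (13,-63,80)→(13,-11,6)
g: flip: (13,-11,6)→(6,11,13)
g: translate: b→-1 (≡11 mod 12), so (6,11,13)→(6,-1,8)
g: reduced (well bottom): (6,-1,8) with a≤c, −a<b≤a
reduced forms (6, -1, 8) vs (6, -1, 8) ⇒ equivalent

yes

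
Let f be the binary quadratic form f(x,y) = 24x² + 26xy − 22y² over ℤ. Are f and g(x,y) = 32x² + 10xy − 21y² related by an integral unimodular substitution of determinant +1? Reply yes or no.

D₁ = 2788, D₂ = 2788
river cycle of f (length 18): (-22, 18, 28), (28, 38, -12), (-12, 34, 34), (34, 34, -12), (-12, 38, 28), (28, 18, -22), (-22, 26, 24), (24, 22, -24), (-24, 26, 22), (22, 18, -28), … (8 more)
river cycle of g (length 6): (-21, 32, 21), (21, 52, -1), (-1, 52, 21), (21, 32, -21), (-21, 52, 1), (1, 52, -21)
cycles differ ⇒ inequivalent

no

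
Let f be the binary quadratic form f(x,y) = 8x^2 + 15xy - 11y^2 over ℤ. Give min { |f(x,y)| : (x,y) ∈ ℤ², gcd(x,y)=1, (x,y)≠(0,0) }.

river: ρ → (-11,7,12)
river: ρ → (12,17,-6)
river: ρ → (-6,19,9)
river: ρ → (9,17,-8)
river: ρ → (-8,15,11)
river: ρ → (11,7,-12)
river: ρ → (-12,17,6)
river: ρ → (6,19,-9)
river: ρ → (-9,17,8)
river: ρ → (8,15,-11)
closes: descent 0, river 10
min |a| on river = 6

6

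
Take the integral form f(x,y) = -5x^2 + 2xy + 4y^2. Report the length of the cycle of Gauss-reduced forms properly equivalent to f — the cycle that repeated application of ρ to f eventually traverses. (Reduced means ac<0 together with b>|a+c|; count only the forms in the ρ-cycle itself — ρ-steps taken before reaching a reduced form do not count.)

D = 84, ⌊√D⌋ = 9
river: ρ → (4,6,-3)
river: ρ → (-3,6,4)
river: ρ → (4,2,-5)
river: ρ → (-5,8,1)
river: ρ → (1,8,-5)
river: ρ → (-5,2,4)
ρ-cycle length = 6 (tail of 0 descent steps not counted)

6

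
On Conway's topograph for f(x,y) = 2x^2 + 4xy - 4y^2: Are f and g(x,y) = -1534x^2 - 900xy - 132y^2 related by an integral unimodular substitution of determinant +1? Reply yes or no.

D₁ = 48, D₂ = 48
river cycle of f (length 2): (-4, 4, 2), (2, 4, -4)
river cycle of g (length 2): (-4, 4, 2), (2, 4, -4)
cycles coincide ⇒ equivalent

yes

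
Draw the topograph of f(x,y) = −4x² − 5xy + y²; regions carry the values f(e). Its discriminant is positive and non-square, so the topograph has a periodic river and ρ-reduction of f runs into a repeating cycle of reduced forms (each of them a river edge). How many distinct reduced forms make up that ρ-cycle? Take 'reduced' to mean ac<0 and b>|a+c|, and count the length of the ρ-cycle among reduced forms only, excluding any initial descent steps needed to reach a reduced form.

D = 41, ⌊√D⌋ = 6
descent: ρ → (1,5,-4)  [lands on river]
river: ρ → (-4,3,2)
river: ρ → (2,5,-2)
river: ρ → (-2,3,4)
river: ρ → (4,5,-1)
river: ρ → (-1,5,4)
river: ρ → (4,3,-2)
river: ρ → (-2,5,2)
river: ρ → (2,3,-4)
river: ρ → (-4,5,1)
ρ-cycle length = 10 (tail of 1 descent step not counted)

10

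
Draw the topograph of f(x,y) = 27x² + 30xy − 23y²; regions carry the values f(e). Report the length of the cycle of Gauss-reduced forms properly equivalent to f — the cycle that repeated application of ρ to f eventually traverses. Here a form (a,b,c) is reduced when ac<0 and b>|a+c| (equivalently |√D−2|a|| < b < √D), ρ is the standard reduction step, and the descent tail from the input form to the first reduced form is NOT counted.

D = 3384, ⌊√D⌋ = 58
river: ρ → (-23,16,34)
river: ρ → (34,52,-5)
river: ρ → (-5,58,1)
river: ρ → (1,58,-5)
river: ρ → (-5,52,34)
river: ρ → (34,16,-23)
river: ρ → (-23,30,27)
river: ρ → (27,24,-26)
river: ρ → (-26,28,25)
river: ρ → (25,22,-29)
river: ρ → (-29,36,18)
river: ρ → (18,36,-29)
river: ρ → (-29,22,25)
river: ρ → (25,28,-26)
river: ρ → (-26,24,27)
river: ρ → (27,30,-23)
ρ-cycle length = 16 (tail of 0 descent steps not counted)

16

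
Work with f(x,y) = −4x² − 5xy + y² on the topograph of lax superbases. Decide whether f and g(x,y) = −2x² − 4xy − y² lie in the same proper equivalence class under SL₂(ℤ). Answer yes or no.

D₁ = 41, D₂ = 8
discriminants differ ⇒ not SL₂(ℤ)-equivalent

no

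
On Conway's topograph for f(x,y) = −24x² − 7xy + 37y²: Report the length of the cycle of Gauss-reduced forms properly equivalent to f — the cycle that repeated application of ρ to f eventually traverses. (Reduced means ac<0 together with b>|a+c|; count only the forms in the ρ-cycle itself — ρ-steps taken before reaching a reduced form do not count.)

D = 3601, ⌊√D⌋ = 60
descent: ρ → (37,7,-24)
descent: ρ → (-24,41,20)  [lands on river]
river: ρ → (20,39,-26)
river: ρ → (-26,13,33)
river: ρ → (33,53,-6)
river: ρ → (-6,55,24)
river: ρ → (24,41,-20)
river: ρ → (-20,39,26)
river: ρ → (26,13,-33)
river: ρ → (-33,53,6)
river: ρ → (6,55,-24)
ρ-cycle length = 10 (tail of 2 descent steps not counted)

10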